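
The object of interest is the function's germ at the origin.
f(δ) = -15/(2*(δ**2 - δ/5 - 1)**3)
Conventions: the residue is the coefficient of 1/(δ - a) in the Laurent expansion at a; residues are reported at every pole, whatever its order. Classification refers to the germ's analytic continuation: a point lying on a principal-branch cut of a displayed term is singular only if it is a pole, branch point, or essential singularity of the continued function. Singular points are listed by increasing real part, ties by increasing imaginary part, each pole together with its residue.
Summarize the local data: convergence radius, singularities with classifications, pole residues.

Denominator factor (δ**2 - δ/5 - 1)^3: discriminant 101/25, real irrational roots 1/10 + (1/10)*sqrt(101) and 1/10 - (1/10)*sqrt(101); poles of order 3, moduli 1/10 + (1/10)*sqrt(101) and -1/10 + (1/10)*sqrt(101).
The radius of convergence is the smallest modulus among the singular points: -1/10 + (1/10)*sqrt(101).
The factor δ**2 - δ/5 - 1 splits as (δ - a)(δ - a') with a = 1/10 - (1/10)*sqrt(101), a' = 1/10 + (1/10)*sqrt(101). At the order-3 pole a set g(δ) = (δ - a)^3*f(δ) = [-15/2] / (δ - a')^3.
Order-3 pole: residue = g''(a)/2; g''(1/10 - (1/10)*sqrt(101)) = (281250/1030301)*sqrt(101), so the residue is (140625/1030301)*sqrt(101).
The factor δ**2 - δ/5 - 1 splits as (δ - a)(δ - a') with a = 1/10 + (1/10)*sqrt(101), a' = 1/10 - (1/10)*sqrt(101). At the order-3 pole a set g(δ) = (δ - a)^3*f(δ) = [-15/2] / (δ - a')^3.
Order-3 pole: residue = g''(a)/2; g''(1/10 + (1/10)*sqrt(101)) = -(281250/1030301)*sqrt(101), so the residue is -(140625/1030301)*sqrt(101).
List the singular points by increasing real part (a conjugate pair: the negative imaginary part first).

Radius of convergence at 0: -1/10 + (1/10)*sqrt(101).
At 1/10 - (1/10)*sqrt(101): a pole of order 3; residue (140625/1030301)*sqrt(101).
At 1/10 + (1/10)*sqrt(101): a pole of order 3; residue -(140625/1030301)*sqrt(101).


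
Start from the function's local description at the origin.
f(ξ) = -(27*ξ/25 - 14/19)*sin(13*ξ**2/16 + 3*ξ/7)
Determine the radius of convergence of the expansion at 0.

The radius of convergence is infinite.

The factor -sin(13*ξ**2/16 + 3*ξ/7) is entire and contributes no finite singular point.
The polynomial part has no poles.
No finite singular points: the Taylor series at 0 converges everywhere.


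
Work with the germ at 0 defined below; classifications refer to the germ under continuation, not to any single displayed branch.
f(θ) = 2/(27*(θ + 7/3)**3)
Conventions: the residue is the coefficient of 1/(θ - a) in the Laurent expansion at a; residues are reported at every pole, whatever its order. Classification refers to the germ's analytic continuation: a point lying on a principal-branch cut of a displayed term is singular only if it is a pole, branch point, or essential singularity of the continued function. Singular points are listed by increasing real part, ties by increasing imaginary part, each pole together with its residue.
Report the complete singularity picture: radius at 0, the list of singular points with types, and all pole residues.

Radius of convergence at 0: 7/3.
At -7/3: a pole of order 3; residue 0.

Denominator factor (θ + 7/3)^3: pole of order 3 at -7/3, modulus 7/3.
The radius of convergence is the smallest modulus among the singular points: 7/3.
At the order-3 pole -7/3 set g(θ) = (θ - (-7/3))^3*f(θ) = 2/27.
Order-3 pole: residue = g''(a)/2; g''(-7/3) = 0, so the residue is 0.


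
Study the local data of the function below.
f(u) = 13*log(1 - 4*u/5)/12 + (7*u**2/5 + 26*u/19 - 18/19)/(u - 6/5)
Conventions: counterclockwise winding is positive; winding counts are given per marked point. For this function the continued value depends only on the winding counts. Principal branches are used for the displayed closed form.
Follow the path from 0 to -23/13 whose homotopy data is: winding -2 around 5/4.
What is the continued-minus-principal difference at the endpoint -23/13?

The rational part is single-valued and drops out of the difference; each branch term changes only by its own monodromy.
(13/12)*log(1 - u/(5/4)): each positive loop around 5/4 adds 2*pi*i to the log, so winding -2 contributes (13/12)*(-2)*2*pi*i = -(13/3)*pi*i.
Summing the contributions at u = -23/13 gives -(13/3)*pi*i.

Continued minus principal equals -(13/3)*pi*i.


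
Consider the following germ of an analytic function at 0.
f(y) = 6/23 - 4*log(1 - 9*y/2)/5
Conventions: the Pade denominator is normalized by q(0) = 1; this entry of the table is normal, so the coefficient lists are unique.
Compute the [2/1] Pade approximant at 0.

Taylor coefficients needed (expand at 0): a_0 = 6/23, a_1 = 18/5, a_2 = 81/10, a_3 = 243/10.
Write the denominator as Q(y) = 1 + q1*y. Requiring Q*f - P = O(y^4) with deg P <= 2 kills the coefficients of y^3..y^3 in Q*f:
  y^3: a_3 + q1*a_2 = 0, i.e. 243/10 + (81/10)*q1 = 0.
Solving this linear system: q1 = -3.
The numerator is Q*f truncated at degree 2: P0 = a_0 = 6/23; P1 = a_1 + q1*a_0 = 324/115; P2 = a_2 + q1*a_1 = -27/10.

The Pade approximant has numerator coefficients [6/23, 324/115, -27/10]; denominator coefficients [1, -3].


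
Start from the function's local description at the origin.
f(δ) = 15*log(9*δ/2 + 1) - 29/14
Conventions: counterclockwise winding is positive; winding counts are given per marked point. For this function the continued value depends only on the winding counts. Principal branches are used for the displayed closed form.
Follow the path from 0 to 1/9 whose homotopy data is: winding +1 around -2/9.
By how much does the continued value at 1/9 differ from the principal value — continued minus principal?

The rational part is single-valued and drops out of the difference; each branch term changes only by its own monodromy.
(15)*log(1 - δ/(-2/9)): each positive loop around -2/9 adds 2*pi*i to the log, so winding +1 contributes (15)*(1)*2*pi*i = (30)*pi*i.
Summing the contributions at δ = 1/9 gives (30)*pi*i.

Continued minus principal equals (30)*pi*i.


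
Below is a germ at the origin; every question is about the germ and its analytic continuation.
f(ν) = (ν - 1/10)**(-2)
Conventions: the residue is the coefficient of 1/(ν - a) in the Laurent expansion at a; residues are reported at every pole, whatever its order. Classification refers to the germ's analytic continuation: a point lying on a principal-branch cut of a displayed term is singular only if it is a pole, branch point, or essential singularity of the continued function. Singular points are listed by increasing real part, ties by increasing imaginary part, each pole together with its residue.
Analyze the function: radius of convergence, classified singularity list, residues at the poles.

Radius of convergence at 0: 1/10.
At 1/10: a pole of order 2; residue 0.

Denominator factor (ν - 1/10)^2: pole of order 2 at 1/10, modulus 1/10.
The radius of convergence is the smallest modulus among the singular points: 1/10.
At the order-2 pole 1/10 set g(ν) = (ν - (1/10))^2*f(ν) = 1.
Order-2 pole: residue = g'(a); g'(1/10) = 0, so the residue is 0.


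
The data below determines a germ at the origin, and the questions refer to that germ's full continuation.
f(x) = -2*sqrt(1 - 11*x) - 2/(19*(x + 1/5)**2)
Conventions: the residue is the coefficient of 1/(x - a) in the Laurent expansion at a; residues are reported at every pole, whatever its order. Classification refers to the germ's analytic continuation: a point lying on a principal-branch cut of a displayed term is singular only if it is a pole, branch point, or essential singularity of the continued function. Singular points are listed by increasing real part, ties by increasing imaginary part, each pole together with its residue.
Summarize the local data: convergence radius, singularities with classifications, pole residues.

Denominator factor (x + 1/5)^2: pole of order 2 at -1/5, modulus 1/5.
Branch term (-2)*sqrt(1 - x/(1/11)): its argument vanishes at x = 1/11, a square-root branch point, modulus 1/11.
The radius of convergence is the smallest modulus among the singular points: 1/11.
The branch term is analytic at -1/5 and contributes nothing to the residue; only the rational part matters.
At the order-2 pole -1/5 set g(x) = (x - (-1/5))^2*(rational part) = -2/19.
Order-2 pole: residue = g'(a); g'(-1/5) = 0, so the residue is 0.
List the singular points by increasing real part (a conjugate pair: the negative imaginary part first).

Radius of convergence at 0: 1/11.
At -1/5: a pole of order 2; residue 0.
At 1/11: an algebraic (square-root) branch point.


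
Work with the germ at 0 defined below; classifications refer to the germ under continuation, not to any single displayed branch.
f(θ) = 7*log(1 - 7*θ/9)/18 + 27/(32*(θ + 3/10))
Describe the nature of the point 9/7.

The point is a logarithmic branch point.

The term (7/18)*log(1 - θ/(9/7)) has argument 1 - 9/7/(9/7) = 0 at 9/7: a logarithmic (infinitely-sheeted) branch point; the remaining terms are analytic or single-valued there.


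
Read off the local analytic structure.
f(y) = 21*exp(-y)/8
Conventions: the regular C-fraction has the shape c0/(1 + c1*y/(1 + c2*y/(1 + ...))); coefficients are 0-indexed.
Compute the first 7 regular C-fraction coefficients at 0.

Taylor coefficients (expand at 0): a_0 = 21/8, a_1 = -21/8, a_2 = 21/16, a_3 = -7/16, a_4 = 7/64, a_5 = -7/320, a_6 = 7/1920.
c0 = a_0 = 21/8. Peel one level at a time: if S = 1 + c*y/S' with S'(0) = 1, then c is the y-coefficient of S and S' = c*y/(S - 1).
S_1 = c0/f = 1 + (1)*y + (1/2)*y^2 + ...; c1 = 1.
S_2 = c1*y/(S_1 - 1) = 1 + (-1/2)*y + (1/12)*y^2 + ...; c2 = -1/2.
S_3 = c2*y/(S_2 - 1) = 1 + (1/6)*y + (1/36)*y^2 + ...; c3 = 1/6.
S_4 = c3*y/(S_3 - 1) = 1 + (-1/6)*y + (1/60)*y^2 + ...; c4 = -1/6.
S_5 = c4*y/(S_4 - 1) = 1 + (1/10)*y + (1/100)*y^2 + ...; c5 = 1/10.
S_6 = c5*y/(S_5 - 1) = 1 + (-1/10)*y + ...; c6 = -1/10.

The regular C-fraction coefficients are [21/8, 1, -1/2, 1/6, -1/6, 1/10, -1/10].


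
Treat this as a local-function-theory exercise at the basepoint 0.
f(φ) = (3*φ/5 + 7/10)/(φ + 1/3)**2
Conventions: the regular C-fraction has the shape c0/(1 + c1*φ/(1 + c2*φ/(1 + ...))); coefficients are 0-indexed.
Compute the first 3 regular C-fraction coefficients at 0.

Taylor coefficients (expand at 0): a_0 = 63/10, a_1 = -162/5, a_2 = 1377/10.
c0 = a_0 = 63/10. Peel one level at a time: if S = 1 + c*φ/S' with S'(0) = 1, then c is the φ-coefficient of S and S' = c*φ/(S - 1).
S_1 = c0/f = 1 + (36/7)*φ + (225/49)*φ^2 + ...; c1 = 36/7.
S_2 = c1*φ/(S_1 - 1) = 1 + (-25/28)*φ + ...; c2 = -25/28.

The regular C-fraction coefficients are [63/10, 36/7, -25/28].


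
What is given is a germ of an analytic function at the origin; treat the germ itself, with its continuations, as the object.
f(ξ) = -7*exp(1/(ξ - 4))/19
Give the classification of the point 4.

The exponent 1/(ξ - (4)) has a pole at 4, so exp(1/(ξ - (4))) takes every nonzero value near it: an essential singularity (not a pole of any order).

The point is an essential singularity.


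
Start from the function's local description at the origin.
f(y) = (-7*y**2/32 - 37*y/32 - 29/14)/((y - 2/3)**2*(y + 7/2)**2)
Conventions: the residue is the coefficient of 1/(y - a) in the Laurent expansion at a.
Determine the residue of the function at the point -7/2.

At the order-2 pole -7/2 set g(y) = (y - (-7/2))^2*f(y) = (-7*y**2/32 - 37*y/32 - 29/14)/(y - 2/3)**2.
Order-2 pole: residue = g'(a); g'(-7/2) = 1863/875000, so the residue is 1863/875000.

The residue is 1863/875000.


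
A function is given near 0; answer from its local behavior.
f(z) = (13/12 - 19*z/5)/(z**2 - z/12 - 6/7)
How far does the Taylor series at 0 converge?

The radius of convergence is -1/24 + (1/168)*sqrt(24241).

Denominator factor (z**2 - z/12 - 6/7): discriminant 3463/1008, real irrational roots 1/24 + (1/168)*sqrt(24241) and 1/24 - (1/168)*sqrt(24241); poles of order 1, moduli 1/24 + (1/168)*sqrt(24241) and -1/24 + (1/168)*sqrt(24241).
The radius of convergence is the smallest modulus among the singular points: -1/24 + (1/168)*sqrt(24241).


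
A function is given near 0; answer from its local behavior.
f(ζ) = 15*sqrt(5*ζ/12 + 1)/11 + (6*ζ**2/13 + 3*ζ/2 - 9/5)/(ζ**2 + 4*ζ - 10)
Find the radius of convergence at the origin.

Denominator factor (ζ**2 + 4*ζ - 10): discriminant 56, real irrational roots -2 + sqrt(14) and -2 - sqrt(14); poles of order 1, moduli -2 + sqrt(14) and 2 + sqrt(14).
Branch term (15/11)*sqrt(1 - ζ/(-12/5)): its argument vanishes at ζ = -12/5, a square-root branch point, modulus 12/5.
The radius of convergence is the smallest modulus among the singular points: -2 + sqrt(14).

The radius of convergence is -2 + sqrt(14).


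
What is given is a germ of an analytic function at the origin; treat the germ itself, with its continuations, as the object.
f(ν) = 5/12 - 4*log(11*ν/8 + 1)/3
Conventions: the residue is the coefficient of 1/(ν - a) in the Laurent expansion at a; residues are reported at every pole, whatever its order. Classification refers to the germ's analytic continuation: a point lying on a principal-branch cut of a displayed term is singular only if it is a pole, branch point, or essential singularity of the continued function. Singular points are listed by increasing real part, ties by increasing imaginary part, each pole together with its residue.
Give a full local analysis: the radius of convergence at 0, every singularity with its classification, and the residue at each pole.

Branch term (-4/3)*log(1 - ν/(-8/11)): its argument vanishes at ν = -8/11, a logarithmic branch point, modulus 8/11.
The radius of convergence is the smallest modulus among the singular points: 8/11.

Radius of convergence at 0: 8/11.
At -8/11: a logarithmic branch point.


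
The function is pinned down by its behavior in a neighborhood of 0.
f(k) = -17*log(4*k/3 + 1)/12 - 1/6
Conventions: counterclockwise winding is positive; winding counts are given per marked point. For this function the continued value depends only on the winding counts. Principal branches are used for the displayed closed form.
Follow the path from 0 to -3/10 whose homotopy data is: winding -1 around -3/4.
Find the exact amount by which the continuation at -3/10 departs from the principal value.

Continued minus principal equals (17/6)*pi*i.

The rational part is single-valued and drops out of the difference; each branch term changes only by its own monodromy.
(-17/12)*log(1 - k/(-3/4)): each positive loop around -3/4 adds 2*pi*i to the log, so winding -1 contributes (-17/12)*(-1)*2*pi*i = (17/6)*pi*i.
Summing the contributions at k = -3/10 gives (17/6)*pi*i.


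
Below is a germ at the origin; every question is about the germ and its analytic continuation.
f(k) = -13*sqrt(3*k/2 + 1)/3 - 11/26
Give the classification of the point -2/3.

The point is an algebraic (square-root) branch point.

The term (-13/3)*sqrt(1 - k/(-2/3)) has argument 1 - -2/3/(-2/3) = 0 at -2/3: a square-root (algebraic, two-sheeted) branch point; the remaining terms are analytic or single-valued there.


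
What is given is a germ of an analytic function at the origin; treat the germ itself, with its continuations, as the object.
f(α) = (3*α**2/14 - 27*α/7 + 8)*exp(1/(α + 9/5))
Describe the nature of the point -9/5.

The exponent 1/(α - (-9/5)) has a pole at -9/5, so exp(1/(α - (-9/5))) takes every nonzero value near it: an essential singularity (not a pole of any order).

The point is an essential singularity.


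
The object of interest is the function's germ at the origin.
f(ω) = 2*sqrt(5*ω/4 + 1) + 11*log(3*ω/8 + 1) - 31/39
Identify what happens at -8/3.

The term (11)*log(1 - ω/(-8/3)) has argument 1 - -8/3/(-8/3) = 0 at -8/3: a logarithmic (infinitely-sheeted) branch point; the remaining terms are analytic or single-valued there.

The point is a logarithmic branch point.


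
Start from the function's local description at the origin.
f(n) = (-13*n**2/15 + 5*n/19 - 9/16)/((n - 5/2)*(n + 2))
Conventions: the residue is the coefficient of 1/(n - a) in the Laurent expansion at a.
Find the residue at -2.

The residue is 20773/20520.

At the order-1 pole -2 set g(n) = (n - (-2))*f(n) = (-13*n**2/15 + 5*n/19 - 9/16)/(n - 5/2).
Simple pole: residue = g(a) at a = -2, which is 20773/20520.


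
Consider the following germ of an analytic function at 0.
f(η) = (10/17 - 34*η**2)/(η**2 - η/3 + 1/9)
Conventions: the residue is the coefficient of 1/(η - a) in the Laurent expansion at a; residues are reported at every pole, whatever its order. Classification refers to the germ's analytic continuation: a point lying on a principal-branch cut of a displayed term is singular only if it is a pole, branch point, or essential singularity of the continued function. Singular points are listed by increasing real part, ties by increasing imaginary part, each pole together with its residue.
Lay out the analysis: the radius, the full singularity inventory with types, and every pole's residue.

Radius of convergence at 0: 1/3.
At (1/6) - ((1/6)*sqrt(3))*i: a pole of order 1; residue (-17/3) + ((379/153)*sqrt(3))*i.
At (1/6) + ((1/6)*sqrt(3))*i: a pole of order 1; residue (-17/3) - ((379/153)*sqrt(3))*i.

Denominator factor (η**2 - η/3 + 1/9): discriminant -1/3, complex-conjugate roots (1/6) + ((1/6)*sqrt(3))*i and (1/6) - ((1/6)*sqrt(3))*i; poles of order 1, moduli 1/3 and 1/3.
The radius of convergence is the smallest modulus among the singular points: 1/3.
The factor η**2 - η/3 + 1/9 splits as (η - a)(η - a') with a = (1/6) - ((1/6)*sqrt(3))*i, a' = (1/6) + ((1/6)*sqrt(3))*i. At the order-1 pole a set g(η) = (η - a)*f(η) = [10/17 - 34*η**2] / (η - a').
Simple pole: residue = g(a) at a = (1/6) - ((1/6)*sqrt(3))*i, which is (-17/3) + ((379/153)*sqrt(3))*i.
The factor η**2 - η/3 + 1/9 splits as (η - a)(η - a') with a = (1/6) + ((1/6)*sqrt(3))*i, a' = (1/6) - ((1/6)*sqrt(3))*i. At the order-1 pole a set g(η) = (η - a)*f(η) = [10/17 - 34*η**2] / (η - a').
Simple pole: residue = g(a) at a = (1/6) + ((1/6)*sqrt(3))*i, which is (-17/3) - ((379/153)*sqrt(3))*i.
List the singular points by increasing real part (a conjugate pair: the negative imaginary part first).


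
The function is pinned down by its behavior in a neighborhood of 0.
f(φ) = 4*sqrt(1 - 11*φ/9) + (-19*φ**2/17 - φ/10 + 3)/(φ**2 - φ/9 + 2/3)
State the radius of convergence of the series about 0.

The radius of convergence is (1/3)*sqrt(6).

Denominator factor (φ**2 - φ/9 + 2/3): discriminant -215/81, complex-conjugate roots (1/18) + ((1/18)*sqrt(215))*i and (1/18) - ((1/18)*sqrt(215))*i; poles of order 1, moduli (1/3)*sqrt(6) and (1/3)*sqrt(6).
Branch term (4)*sqrt(1 - φ/(9/11)): its argument vanishes at φ = 9/11, a square-root branch point, modulus 9/11.
The radius of convergence is the smallest modulus among the singular points: (1/3)*sqrt(6).


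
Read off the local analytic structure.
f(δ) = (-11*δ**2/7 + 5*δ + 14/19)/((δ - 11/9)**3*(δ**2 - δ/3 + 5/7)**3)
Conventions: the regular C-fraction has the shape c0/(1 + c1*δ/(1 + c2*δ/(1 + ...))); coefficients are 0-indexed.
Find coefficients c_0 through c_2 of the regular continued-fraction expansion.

The regular C-fraction coefficients are [-3500658/3161125, -8193/770, 21505087/2703690].

Taylor coefficients (expand at 0): a_0 = -3500658/3161125, a_1 = -2048635071/173861875, a_2 = -302676761583/9562403125.
c0 = a_0 = -3500658/3161125. Peel one level at a time: if S = 1 + c*δ/S' with S'(0) = 1, then c is the δ-coefficient of S and S' = c*δ/(S - 1).
S_1 = c0/f = 1 + (-8193/770)*δ + (21505087/254100)*δ^2 + ...; c1 = -8193/770.
S_2 = c1*δ/(S_1 - 1) = 1 + (21505087/2703690)*δ + ...; c2 = 21505087/2703690.


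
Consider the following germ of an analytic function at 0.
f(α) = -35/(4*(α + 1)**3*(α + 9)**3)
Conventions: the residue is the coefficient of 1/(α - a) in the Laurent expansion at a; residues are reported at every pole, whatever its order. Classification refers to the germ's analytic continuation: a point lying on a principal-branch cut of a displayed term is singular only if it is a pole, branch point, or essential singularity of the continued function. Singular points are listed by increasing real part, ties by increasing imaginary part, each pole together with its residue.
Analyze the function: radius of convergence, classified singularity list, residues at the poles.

Denominator factor (α + 9)^3: pole of order 3 at -9, modulus 9.
Denominator factor (α + 1)^3: pole of order 3 at -1, modulus 1.
The radius of convergence is the smallest modulus among the singular points: 1.
At the order-3 pole -9 set g(α) = (α - (-9))^3*f(α) = -35/(4*(α + 1)**3).
Order-3 pole: residue = g''(a)/2; g''(-9) = 105/32768, so the residue is 105/65536.
At the order-3 pole -1 set g(α) = (α - (-1))^3*f(α) = -35/(4*(α + 9)**3).
Order-3 pole: residue = g''(a)/2; g''(-1) = -105/32768, so the residue is -105/65536.
List the singular points by increasing real part (a conjugate pair: the negative imaginary part first).

Radius of convergence at 0: 1.
At -9: a pole of order 3; residue 105/65536.
At -1: a pole of order 3; residue -105/65536.


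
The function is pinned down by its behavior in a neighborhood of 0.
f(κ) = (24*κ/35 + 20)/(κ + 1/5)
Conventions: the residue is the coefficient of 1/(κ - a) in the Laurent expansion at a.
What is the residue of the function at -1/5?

The residue is 3476/175.

At the order-1 pole -1/5 set g(κ) = (κ - (-1/5))*f(κ) = 24*κ/35 + 20.
Simple pole: residue = g(a) at a = -1/5, which is 3476/175.


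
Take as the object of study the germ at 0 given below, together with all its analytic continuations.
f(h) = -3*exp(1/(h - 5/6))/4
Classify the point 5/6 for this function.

The point is an essential singularity.

The exponent 1/(h - (5/6)) has a pole at 5/6, so exp(1/(h - (5/6))) takes every nonzero value near it: an essential singularity (not a pole of any order).


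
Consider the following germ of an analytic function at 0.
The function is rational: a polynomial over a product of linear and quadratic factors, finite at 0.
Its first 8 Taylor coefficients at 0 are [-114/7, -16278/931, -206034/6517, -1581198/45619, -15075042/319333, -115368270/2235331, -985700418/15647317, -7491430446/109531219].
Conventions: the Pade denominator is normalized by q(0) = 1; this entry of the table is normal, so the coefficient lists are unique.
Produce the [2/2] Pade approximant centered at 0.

Taylor coefficients needed (read off): a_0 = -114/7, a_1 = -16278/931, a_2 = -206034/6517, a_3 = -1581198/45619, a_4 = -15075042/319333.
Write the denominator as Q(η) = 1 + q1*η + q2*η^2. Requiring Q*f - P = O(η^5) with deg P <= 2 kills the coefficients of η^3..η^4 in Q*f:
  η^3: a_3 + q1*a_2 + q2*a_1 = 0, i.e. -1581198/45619 + (-206034/6517)*q1 + (-16278/931)*q2 = 0.
  η^4: a_4 + q1*a_3 + q2*a_2 = 0, i.e. -15075042/319333 + (-1581198/45619)*q1 + (-206034/6517)*q2 = 0.
Solving this linear system: q1 = -1265889/1842071, q2 = -1362758/1842071.
The numerator is Q*f truncated at degree 2: P0 = a_0 = -114/7; P1 = a_1 + q1*a_0 = -31463040/4999907; P2 = a_2 + q1*a_1 + q2*a_0 = -37755648/4999907.

The Pade approximant has numerator coefficients [-114/7, -31463040/4999907, -37755648/4999907]; denominator coefficients [1, -1265889/1842071, -1362758/1842071].


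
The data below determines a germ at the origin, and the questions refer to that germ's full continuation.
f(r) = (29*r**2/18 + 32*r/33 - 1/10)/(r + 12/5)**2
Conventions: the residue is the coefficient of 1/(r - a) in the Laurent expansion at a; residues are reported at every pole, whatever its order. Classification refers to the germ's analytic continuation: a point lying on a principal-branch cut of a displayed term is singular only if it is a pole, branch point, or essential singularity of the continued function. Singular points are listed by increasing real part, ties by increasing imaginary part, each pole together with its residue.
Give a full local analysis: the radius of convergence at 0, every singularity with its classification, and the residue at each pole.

Radius of convergence at 0: 12/5.
At -12/5: a pole of order 2; residue -372/55.

Denominator factor (r + 12/5)^2: pole of order 2 at -12/5, modulus 12/5.
The radius of convergence is the smallest modulus among the singular points: 12/5.
At the order-2 pole -12/5 set g(r) = (r - (-12/5))^2*f(r) = 29*r**2/18 + 32*r/33 - 1/10.
Order-2 pole: residue = g'(a); g'(-12/5) = -372/55, so the residue is -372/55.


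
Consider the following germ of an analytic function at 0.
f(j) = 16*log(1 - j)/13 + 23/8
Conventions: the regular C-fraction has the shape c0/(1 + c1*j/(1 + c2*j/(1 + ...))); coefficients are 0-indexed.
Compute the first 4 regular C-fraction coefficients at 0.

The regular C-fraction coefficients are [23/8, 128/299, -555/598, -299/3330].

Taylor coefficients (expand at 0): a_0 = 23/8, a_1 = -16/13, a_2 = -8/13, a_3 = -16/39.
c0 = a_0 = 23/8. Peel one level at a time: if S = 1 + c*j/S' with S'(0) = 1, then c is the j-coefficient of S and S' = c*j/(S - 1).
S_1 = c0/f = 1 + (128/299)*j + (35520/89401)*j^2 + ...; c1 = 128/299.
S_2 = c1*j/(S_1 - 1) = 1 + (-555/598)*j + (-1/12)*j^2 + ...; c2 = -555/598.
S_3 = c2*j/(S_2 - 1) = 1 + (-299/3330)*j + ...; c3 = -299/3330.


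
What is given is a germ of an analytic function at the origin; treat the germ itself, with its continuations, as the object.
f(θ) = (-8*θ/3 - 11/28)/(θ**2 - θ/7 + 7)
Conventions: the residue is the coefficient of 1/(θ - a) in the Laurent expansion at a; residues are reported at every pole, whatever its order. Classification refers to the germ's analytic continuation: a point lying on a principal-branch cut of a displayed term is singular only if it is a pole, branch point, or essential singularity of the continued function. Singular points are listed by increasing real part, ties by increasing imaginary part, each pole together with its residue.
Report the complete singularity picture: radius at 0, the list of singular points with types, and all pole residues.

Radius of convergence at 0: sqrt(7).
At (1/14) - ((1/14)*sqrt(1371))*i: a pole of order 1; residue (-4/3) - ((49/16452)*sqrt(1371))*i.
At (1/14) + ((1/14)*sqrt(1371))*i: a pole of order 1; residue (-4/3) + ((49/16452)*sqrt(1371))*i.

Denominator factor (θ**2 - θ/7 + 7): discriminant -1371/49, complex-conjugate roots (1/14) + ((1/14)*sqrt(1371))*i and (1/14) - ((1/14)*sqrt(1371))*i; poles of order 1, moduli sqrt(7) and sqrt(7).
The radius of convergence is the smallest modulus among the singular points: sqrt(7).
The factor θ**2 - θ/7 + 7 splits as (θ - a)(θ - a') with a = (1/14) - ((1/14)*sqrt(1371))*i, a' = (1/14) + ((1/14)*sqrt(1371))*i. At the order-1 pole a set g(θ) = (θ - a)*f(θ) = [-8*θ/3 - 11/28] / (θ - a').
Simple pole: residue = g(a) at a = (1/14) - ((1/14)*sqrt(1371))*i, which is (-4/3) - ((49/16452)*sqrt(1371))*i.
The factor θ**2 - θ/7 + 7 splits as (θ - a)(θ - a') with a = (1/14) + ((1/14)*sqrt(1371))*i, a' = (1/14) - ((1/14)*sqrt(1371))*i. At the order-1 pole a set g(θ) = (θ - a)*f(θ) = [-8*θ/3 - 11/28] / (θ - a').
Simple pole: residue = g(a) at a = (1/14) + ((1/14)*sqrt(1371))*i, which is (-4/3) + ((49/16452)*sqrt(1371))*i.
List the singular points by increasing real part (a conjugate pair: the negative imaginary part first).


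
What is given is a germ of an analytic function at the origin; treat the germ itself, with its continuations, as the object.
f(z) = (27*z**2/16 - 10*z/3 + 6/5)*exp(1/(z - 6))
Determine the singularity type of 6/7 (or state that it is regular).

The point is a regular point.

There is no denominator, hence no pole anywhere.
The essential point of exp(1/(z - (6))) is 6, not 6/7.
So the germ continues analytically to 6/7.


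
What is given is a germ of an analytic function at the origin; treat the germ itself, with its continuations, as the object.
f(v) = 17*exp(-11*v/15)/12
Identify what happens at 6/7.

The point is a regular point.

There is no denominator, hence no pole anywhere.
The factor exp(-11*v/15) is entire.
So the germ continues analytically to 6/7.


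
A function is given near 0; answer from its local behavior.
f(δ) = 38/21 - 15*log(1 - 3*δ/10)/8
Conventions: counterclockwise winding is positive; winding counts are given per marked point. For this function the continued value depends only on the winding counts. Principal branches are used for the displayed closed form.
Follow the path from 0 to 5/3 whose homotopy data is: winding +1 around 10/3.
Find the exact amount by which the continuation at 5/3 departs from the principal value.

The rational part is single-valued and drops out of the difference; each branch term changes only by its own monodromy.
(-15/8)*log(1 - δ/(10/3)): each positive loop around 10/3 adds 2*pi*i to the log, so winding +1 contributes (-15/8)*(1)*2*pi*i = -(15/4)*pi*i.
Summing the contributions at δ = 5/3 gives -(15/4)*pi*i.

Continued minus principal equals -(15/4)*pi*i.


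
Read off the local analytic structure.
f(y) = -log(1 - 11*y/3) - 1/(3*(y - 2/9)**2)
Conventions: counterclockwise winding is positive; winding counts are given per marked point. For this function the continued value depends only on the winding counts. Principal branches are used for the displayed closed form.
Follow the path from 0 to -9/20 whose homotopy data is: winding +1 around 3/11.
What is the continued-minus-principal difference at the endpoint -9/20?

The rational part is single-valued and drops out of the difference; each branch term changes only by its own monodromy.
(-1)*log(1 - y/(3/11)): each positive loop around 3/11 adds 2*pi*i to the log, so winding +1 contributes (-1)*(1)*2*pi*i = -(2)*pi*i.
Summing the contributions at y = -9/20 gives -(2)*pi*i.

Continued minus principal equals -(2)*pi*i.


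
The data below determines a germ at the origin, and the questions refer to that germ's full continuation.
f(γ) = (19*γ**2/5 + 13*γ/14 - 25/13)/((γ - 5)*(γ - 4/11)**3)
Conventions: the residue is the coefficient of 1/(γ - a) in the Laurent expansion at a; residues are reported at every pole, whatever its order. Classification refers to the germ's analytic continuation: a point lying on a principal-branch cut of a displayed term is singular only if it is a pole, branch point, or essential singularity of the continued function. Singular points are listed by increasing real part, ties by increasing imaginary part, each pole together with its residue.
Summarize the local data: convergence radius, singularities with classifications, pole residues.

Denominator factor (γ - 5): pole of order 1 at 5, modulus 5.
Denominator factor (γ - 4/11)^3: pole of order 3 at 4/11, modulus 4/11.
The radius of convergence is the smallest modulus among the singular points: 4/11.
At the order-3 pole 4/11 set g(γ) = (γ - (4/11))^3*f(γ) = (19*γ**2/5 + 13*γ/14 - 25/13)/(γ - 5).
Order-3 pole: residue = g''(a)/2; g''(4/11) = -23671835/12071241, so the residue is -23671835/24142482.
At the order-1 pole 5 set g(γ) = (γ - (5))*f(γ) = (19*γ**2/5 + 13*γ/14 - 25/13)/(γ - 4/11)**3.
Simple pole: residue = g(a) at a = 5, which is 23671835/24142482.
List the singular points by increasing real part (a conjugate pair: the negative imaginary part first).

Radius of convergence at 0: 4/11.
At 4/11: a pole of order 3; residue -23671835/24142482.
At 5: a pole of order 1; residue 23671835/24142482.


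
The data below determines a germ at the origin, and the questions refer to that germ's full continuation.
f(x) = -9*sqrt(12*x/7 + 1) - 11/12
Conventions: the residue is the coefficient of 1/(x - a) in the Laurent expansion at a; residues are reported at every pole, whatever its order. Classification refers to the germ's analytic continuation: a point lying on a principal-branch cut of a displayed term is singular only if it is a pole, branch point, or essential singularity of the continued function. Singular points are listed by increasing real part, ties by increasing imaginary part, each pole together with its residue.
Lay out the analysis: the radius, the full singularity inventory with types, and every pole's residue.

Radius of convergence at 0: 7/12.
At -7/12: an algebraic (square-root) branch point.

Branch term (-9)*sqrt(1 - x/(-7/12)): its argument vanishes at x = -7/12, a square-root branch point, modulus 7/12.
The radius of convergence is the smallest modulus among the singular points: 7/12.


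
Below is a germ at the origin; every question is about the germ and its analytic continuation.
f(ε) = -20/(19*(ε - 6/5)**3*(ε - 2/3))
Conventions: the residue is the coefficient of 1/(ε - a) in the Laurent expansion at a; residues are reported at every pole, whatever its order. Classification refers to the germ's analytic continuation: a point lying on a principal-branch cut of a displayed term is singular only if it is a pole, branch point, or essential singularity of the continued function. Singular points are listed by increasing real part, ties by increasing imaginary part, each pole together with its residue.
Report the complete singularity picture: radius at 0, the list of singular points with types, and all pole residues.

Denominator factor (ε - 2/3): pole of order 1 at 2/3, modulus 2/3.
Denominator factor (ε - 6/5)^3: pole of order 3 at 6/5, modulus 6/5.
The radius of convergence is the smallest modulus among the singular points: 2/3.
At the order-1 pole 2/3 set g(ε) = (ε - (2/3))*f(ε) = -20/(19*(ε - 6/5)**3).
Simple pole: residue = g(a) at a = 2/3, which is 16875/2432.
At the order-3 pole 6/5 set g(ε) = (ε - (6/5))^3*f(ε) = -20/(19*(ε - 2/3)).
Order-3 pole: residue = g''(a)/2; g''(6/5) = -16875/1216, so the residue is -16875/2432.
List the singular points by increasing real part (a conjugate pair: the negative imaginary part first).

Radius of convergence at 0: 2/3.
At 2/3: a pole of order 1; residue 16875/2432.
At 6/5: a pole of order 3; residue -16875/2432.


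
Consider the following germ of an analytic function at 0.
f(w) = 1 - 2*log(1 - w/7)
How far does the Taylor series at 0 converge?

The radius of convergence is 7.

Branch term (-2)*log(1 - w/(7)): its argument vanishes at w = 7, a logarithmic branch point, modulus 7.
The radius of convergence is the smallest modulus among the singular points: 7.


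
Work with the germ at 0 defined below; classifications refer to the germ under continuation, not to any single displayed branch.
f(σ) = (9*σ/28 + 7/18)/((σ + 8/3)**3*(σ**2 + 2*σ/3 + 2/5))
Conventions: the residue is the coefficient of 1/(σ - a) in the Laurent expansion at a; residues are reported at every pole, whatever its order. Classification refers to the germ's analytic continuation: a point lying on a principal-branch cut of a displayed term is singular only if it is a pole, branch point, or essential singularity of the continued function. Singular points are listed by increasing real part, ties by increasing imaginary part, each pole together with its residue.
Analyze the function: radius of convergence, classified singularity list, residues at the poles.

Radius of convergence at 0: (1/5)*sqrt(10).
At -8/3: a pole of order 3; residue 38525/6678588.
At (-1/3) - ((1/15)*sqrt(65))*i: a pole of order 1; residue (-38525/13357176) + ((956665/347286576)*sqrt(65))*i.
At (-1/3) + ((1/15)*sqrt(65))*i: a pole of order 1; residue (-38525/13357176) - ((956665/347286576)*sqrt(65))*i.


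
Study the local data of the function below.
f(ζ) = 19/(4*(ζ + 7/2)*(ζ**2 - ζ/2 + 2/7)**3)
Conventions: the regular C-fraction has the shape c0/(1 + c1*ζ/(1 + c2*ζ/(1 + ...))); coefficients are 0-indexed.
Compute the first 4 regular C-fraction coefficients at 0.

The regular C-fraction coefficients are [931/16, -139/28, 2037/556, -134101/80898].

Taylor coefficients (expand at 0): a_0 = 931/16, a_1 = 18487/64, a_2 = 48089/128, a_3 = -4536041/3584.
c0 = a_0 = 931/16. Peel one level at a time: if S = 1 + c*ζ/S' with S'(0) = 1, then c is the ζ-coefficient of S and S' = c*ζ/(S - 1).
S_1 = c0/f = 1 + (-139/28)*ζ + (291/16)*ζ^2 + ...; c1 = -139/28.
S_2 = c1*ζ/(S_1 - 1) = 1 + (2037/556)*ζ + (938707/154568)*ζ^2 + ...; c2 = 2037/556.
S_3 = c2*ζ/(S_2 - 1) = 1 + (-134101/80898)*ζ + ...; c3 = -134101/80898.


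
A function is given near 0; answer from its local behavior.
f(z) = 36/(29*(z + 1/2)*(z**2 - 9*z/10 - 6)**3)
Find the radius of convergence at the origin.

The radius of convergence is 1/2.

Denominator factor (z + 1/2): pole of order 1 at -1/2, modulus 1/2.
Denominator factor (z**2 - 9*z/10 - 6)^3: discriminant 2481/100, real irrational roots 9/20 + (1/20)*sqrt(2481) and 9/20 - (1/20)*sqrt(2481); poles of order 3, moduli 9/20 + (1/20)*sqrt(2481) and -9/20 + (1/20)*sqrt(2481).
The radius of convergence is the smallest modulus among the singular points: 1/2.


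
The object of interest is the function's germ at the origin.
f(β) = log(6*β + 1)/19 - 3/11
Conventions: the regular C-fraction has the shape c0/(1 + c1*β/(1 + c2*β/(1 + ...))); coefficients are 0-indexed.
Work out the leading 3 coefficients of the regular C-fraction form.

The regular C-fraction coefficients are [-3/11, 22/19, 35/19].

Taylor coefficients (expand at 0): a_0 = -3/11, a_1 = 6/19, a_2 = -18/19.
c0 = a_0 = -3/11. Peel one level at a time: if S = 1 + c*β/S' with S'(0) = 1, then c is the β-coefficient of S and S' = c*β/(S - 1).
S_1 = c0/f = 1 + (22/19)*β + (-770/361)*β^2 + ...; c1 = 22/19.
S_2 = c1*β/(S_1 - 1) = 1 + (35/19)*β + ...; c2 = 35/19.


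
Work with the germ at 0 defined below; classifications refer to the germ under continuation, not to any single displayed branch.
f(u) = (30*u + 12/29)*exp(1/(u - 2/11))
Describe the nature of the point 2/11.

The point is an essential singularity.

The exponent 1/(u - (2/11)) has a pole at 2/11, so exp(1/(u - (2/11))) takes every nonzero value near it: an essential singularity (not a pole of any order).


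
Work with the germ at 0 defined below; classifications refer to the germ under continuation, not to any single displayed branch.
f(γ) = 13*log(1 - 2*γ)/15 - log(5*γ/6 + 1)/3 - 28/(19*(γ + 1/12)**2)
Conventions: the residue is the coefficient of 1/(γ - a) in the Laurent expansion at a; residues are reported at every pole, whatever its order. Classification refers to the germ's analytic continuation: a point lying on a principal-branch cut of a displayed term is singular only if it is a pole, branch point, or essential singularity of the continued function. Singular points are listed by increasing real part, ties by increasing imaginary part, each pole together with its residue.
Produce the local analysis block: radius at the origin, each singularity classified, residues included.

Denominator factor (γ + 1/12)^2: pole of order 2 at -1/12, modulus 1/12.
Branch term (13/15)*log(1 - γ/(1/2)): its argument vanishes at γ = 1/2, a logarithmic branch point, modulus 1/2.
Branch term (-1/3)*log(1 - γ/(-6/5)): its argument vanishes at γ = -6/5, a logarithmic branch point, modulus 6/5.
The radius of convergence is the smallest modulus among the singular points: 1/12.
The branch terms are analytic at -1/12 and contribute nothing to the residue; only the rational part matters.
At the order-2 pole -1/12 set g(γ) = (γ - (-1/12))^2*(rational part) = -28/19.
Order-2 pole: residue = g'(a); g'(-1/12) = 0, so the residue is 0.
List the singular points by increasing real part (a conjugate pair: the negative imaginary part first).

Radius of convergence at 0: 1/12.
At -6/5: a logarithmic branch point.
At -1/12: a pole of order 2; residue 0.
At 1/2: a logarithmic branch point.


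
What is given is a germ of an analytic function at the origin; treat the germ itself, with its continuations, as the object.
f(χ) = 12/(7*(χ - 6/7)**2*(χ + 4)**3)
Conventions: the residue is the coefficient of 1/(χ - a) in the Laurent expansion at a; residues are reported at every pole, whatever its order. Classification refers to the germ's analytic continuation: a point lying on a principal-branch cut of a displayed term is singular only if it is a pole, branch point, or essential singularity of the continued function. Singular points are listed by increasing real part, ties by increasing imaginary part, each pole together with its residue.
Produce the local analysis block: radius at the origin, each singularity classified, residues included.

Denominator factor (χ - 6/7)^2: pole of order 2 at 6/7, modulus 6/7.
Denominator factor (χ + 4)^3: pole of order 3 at -4, modulus 4.
The radius of convergence is the smallest modulus among the singular points: 6/7.
At the order-3 pole -4 set g(χ) = (χ - (-4))^3*f(χ) = 12/(7*(χ - 6/7)**2).
Order-3 pole: residue = g''(a)/2; g''(-4) = 3087/167042, so the residue is 3087/334084.
At the order-2 pole 6/7 set g(χ) = (χ - (6/7))^2*f(χ) = 12/(7*(χ + 4)**3).
Order-2 pole: residue = g'(a); g'(6/7) = -3087/334084, so the residue is -3087/334084.
List the singular points by increasing real part (a conjugate pair: the negative imaginary part first).

Radius of convergence at 0: 6/7.
At -4: a pole of order 3; residue 3087/334084.
At 6/7: a pole of order 2; residue -3087/334084.
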